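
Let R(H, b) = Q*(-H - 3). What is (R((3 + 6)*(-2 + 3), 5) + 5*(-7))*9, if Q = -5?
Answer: 225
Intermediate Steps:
R(H, b) = 15 + 5*H (R(H, b) = -5*(-H - 3) = -5*(-3 - H) = 15 + 5*H)
(R((3 + 6)*(-2 + 3), 5) + 5*(-7))*9 = ((15 + 5*((3 + 6)*(-2 + 3))) + 5*(-7))*9 = ((15 + 5*(9*1)) - 35)*9 = ((15 + 5*9) - 35)*9 = ((15 + 45) - 35)*9 = (60 - 35)*9 = 25*9 = 225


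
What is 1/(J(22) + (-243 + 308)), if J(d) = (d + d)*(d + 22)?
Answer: 1/2001 ≈ 0.00049975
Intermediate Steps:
J(d) = 2*d*(22 + d) (J(d) = (2*d)*(22 + d) = 2*d*(22 + d))
1/(J(22) + (-243 + 308)) = 1/(2*22*(22 + 22) + (-243 + 308)) = 1/(2*22*44 + 65) = 1/(1936 + 65) = 1/2001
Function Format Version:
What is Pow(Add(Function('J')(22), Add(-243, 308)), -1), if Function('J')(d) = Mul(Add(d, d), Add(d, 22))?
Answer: Rational(1, 2001) ≈ 0.00049975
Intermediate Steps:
Function('J')(d) = Mul(2, d, Add(22, d)) (Function('J')(d) = Mul(Mul(2, d), Add(22, d)) = Mul(2, d, Add(22, d)))
Pow(Add(Function('J')(22), Add(-243, 308)), -1) = Pow(Add(Mul(2, 22, Add(22, 22)), Add(-243, 308)), -1) = Pow(Add(Mul(2, 22, 44), 65), -1) = Pow(Add(1936, 65), -1) = Pow(2001, -1) = Rational(1, 2001)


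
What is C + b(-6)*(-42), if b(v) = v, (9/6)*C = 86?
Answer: 928/3 ≈ 309.33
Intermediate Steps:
C = 172/3 (C = (2/3)*86 = 172/3 ≈ 57.333)
C + b(-6)*(-42) = 172/3 - 6*(-42) = 172/3 + 252 = 928/3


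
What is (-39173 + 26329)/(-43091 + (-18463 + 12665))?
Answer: 12844/48889 ≈ 0.26272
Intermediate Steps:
(-39173 + 26329)/(-43091 + (-18463 + 12665)) = -12844/(-43091 - 5798) = -12844/(-48889) = -12844*(-1/48889) = 12844/48889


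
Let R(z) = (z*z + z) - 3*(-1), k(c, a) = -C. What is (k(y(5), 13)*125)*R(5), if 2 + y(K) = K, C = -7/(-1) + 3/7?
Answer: -214500/7 ≈ -30643.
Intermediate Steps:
C = 52/7 (C = -7*(-1) + 3*(1/7) = 7 + 3/7 = 52/7 ≈ 7.4286)
y(K) = -2 + K
k(c, a) = -52/7 (k(c, a) = -1*52/7 = -52/7)
R(z) = 3 + z + z**2 (R(z) = (z**2 + z) + 3 = (z + z**2) + 3 = 3 + z + z**2)
(k(y(5), 13)*125)*R(5) = (-52/7*125)*(3 + 5 + 5**2) = -6500*(3 + 5 + 25)/7 = -6500/7*33 = -214500/7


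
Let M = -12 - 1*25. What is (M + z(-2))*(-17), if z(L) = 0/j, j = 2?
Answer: 629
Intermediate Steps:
z(L) = 0 (z(L) = 0/2 = 0*(½) = 0)
M = -37 (M = -12 - 25 = -37)
(M + z(-2))*(-17) = (-37 + 0)*(-17) = -37*(-17) = 629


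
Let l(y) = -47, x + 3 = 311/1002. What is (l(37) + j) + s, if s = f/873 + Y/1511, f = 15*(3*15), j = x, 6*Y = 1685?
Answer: -3578288699/73430067 ≈ -48.731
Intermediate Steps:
x = -2695/1002 (x = -3 + 311/1002 = -2695/1002 ≈ -2.6896)
Y = 1685/6 (Y = (⅙)*1685 = 1685/6 ≈ 280.83)
j = -2695/1002 ≈ -2.6896
f = 675 (f = 15*45 = 675)
s = 843395/879402 (s = 675/873 + (1685/6)/1511 = 675*(1/873) + (1685/6)*(1/1511) = 75/97 + 1685/9066 = 843395/879402 ≈ 0.95905)
(l(37) + j) + s = (-47 - 2695/1002) + 843395/879402 = -49789/1002 + 843395/879402 = -3578288699/73430067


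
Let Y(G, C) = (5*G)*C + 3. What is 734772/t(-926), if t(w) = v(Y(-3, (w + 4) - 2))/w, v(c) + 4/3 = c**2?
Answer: -2041196616/576548303 ≈ -3.5404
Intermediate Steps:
Y(G, C) = 3 + 5*C*G (Y(G, C) = 5*C*G + 3 = 3 + 5*C*G)
v(c) = -4/3 + c**2
t(w) = (-4/3 + (-27 - 15*w)**2)/w (t(w) = (-4/3 + (3 + 5*((w + 4) - 2)*(-3))**2)/w = (-4/3 + (3 + 5*((4 + w) - 2)*(-3))**2)/w = (-4/3 + (3 + 5*(2 + w)*(-3))**2)/w = (-4/3 + (3 + (-30 - 15*w))**2)/w = (-4/3 + (-27 - 15*w)**2)/w)
734772/t(-926) = 734772/(810 + 225*(-926) + (2183/3)/(-926)) = 734772/(810 - 208350 + (2183/3)*(-1/926)) = 734772/(810 - 208350 - 2183/2778) = 734772/(-576548303/2778) = 734772*(-2778/576548303) = -2041196616/576548303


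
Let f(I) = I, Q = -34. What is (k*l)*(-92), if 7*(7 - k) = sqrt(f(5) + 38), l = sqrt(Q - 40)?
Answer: 92*I*sqrt(74)*(-49 + sqrt(43))/7 ≈ -4798.5*I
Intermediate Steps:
l = I*sqrt(74) (l = sqrt(-34 - 40) = sqrt(-74) = I*sqrt(74) ≈ 8.6023*I)
k = 7 - sqrt(43)/7 (k = 7 - sqrt(5 + 38)/7 = 7 - sqrt(43)/7 ≈ 6.0632)
(k*l)*(-92) = ((7 - sqrt(43)/7)*(I*sqrt(74)))*(-92) = (I*sqrt(74)*(7 - sqrt(43)/7))*(-92) = -92*I*sqrt(74)*(7 - sqrt(43)/7)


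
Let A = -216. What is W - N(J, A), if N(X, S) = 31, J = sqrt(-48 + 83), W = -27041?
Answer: -27072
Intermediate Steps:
J = sqrt(35) ≈ 5.9161
W - N(J, A) = -27041 - 1*31 = -27041 - 31 = -27072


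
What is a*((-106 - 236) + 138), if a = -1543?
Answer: 314772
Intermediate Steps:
a*((-106 - 236) + 138) = -1543*((-106 - 236) + 138) = -1543*(-342 + 138) = -1543*(-204) = 314772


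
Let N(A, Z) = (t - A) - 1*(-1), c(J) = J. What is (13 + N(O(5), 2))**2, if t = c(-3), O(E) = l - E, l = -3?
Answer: 361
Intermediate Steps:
O(E) = -3 - E
t = -3
N(A, Z) = -2 - A (N(A, Z) = (-3 - A) - 1*(-1) = (-3 - A) + 1 = -2 - A)
(13 + N(O(5), 2))**2 = (13 + (-2 - (-3 - 1*5)))**2 = (13 + (-2 - (-3 - 5)))**2 = (13 + (-2 - 1*(-8)))**2 = (13 + (-2 + 8))**2 = (13 + 6)**2 = 19**2 = 361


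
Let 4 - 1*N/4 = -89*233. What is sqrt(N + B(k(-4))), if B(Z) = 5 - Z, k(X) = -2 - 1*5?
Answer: 4*sqrt(5186) ≈ 288.06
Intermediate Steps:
k(X) = -7 (k(X) = -2 - 5 = -7)
N = 82964 (N = 16 - (-356)*233 = 16 - 4*(-20737) = 16 + 82948 = 82964)
sqrt(N + B(k(-4))) = sqrt(82964 + (5 - 1*(-7))) = sqrt(82964 + (5 + 7)) = sqrt(82964 + 12) = sqrt(82976) = 4*sqrt(5186)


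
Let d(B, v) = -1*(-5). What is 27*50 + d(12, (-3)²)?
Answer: 1355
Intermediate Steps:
d(B, v) = 5
27*50 + d(12, (-3)²) = 27*50 + 5 = 1350 + 5 = 1355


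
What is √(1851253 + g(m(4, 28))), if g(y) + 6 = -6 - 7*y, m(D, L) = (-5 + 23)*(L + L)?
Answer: √1844185 ≈ 1358.0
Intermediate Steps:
m(D, L) = 36*L (m(D, L) = 18*(2*L) = 36*L)
g(y) = -12 - 7*y (g(y) = -6 + (-6 - 7*y) = -12 - 7*y)
√(1851253 + g(m(4, 28))) = √(1851253 + (-12 - 252*28)) = √(1851253 + (-12 - 7*1008)) = √(1851253 + (-12 - 7056)) = √(1851253 - 7068) = √1844185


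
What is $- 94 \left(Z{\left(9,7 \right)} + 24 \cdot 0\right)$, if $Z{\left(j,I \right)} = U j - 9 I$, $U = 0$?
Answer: $5922$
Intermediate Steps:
$Z{\left(j,I \right)} = - 9 I$ ($Z{\left(j,I \right)} = 0 j - 9 I = 0 - 9 I = - 9 I$)
$- 94 \left(Z{\left(9,7 \right)} + 24 \cdot 0\right) = - 94 \left(\left(-9\right) 7 + 24 \cdot 0\right) = - 94 \left(-63 + 0\right) = \left(-94\right) \left(-63\right) = 5922$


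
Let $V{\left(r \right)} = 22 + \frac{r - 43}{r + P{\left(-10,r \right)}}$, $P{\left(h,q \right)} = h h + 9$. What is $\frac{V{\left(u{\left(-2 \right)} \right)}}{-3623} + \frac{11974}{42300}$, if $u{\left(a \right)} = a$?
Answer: $\frac{2272091057}{8199030150} \approx 0.27712$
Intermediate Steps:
$P{\left(h,q \right)} = 9 + h^{2}$ ($P{\left(h,q \right)} = h^{2} + 9 = 9 + h^{2}$)
$V{\left(r \right)} = 22 + \frac{-43 + r}{109 + r}$ ($V{\left(r \right)} = 22 + \frac{r - 43}{r + \left(9 + \left(-10\right)^{2}\right)} = 22 + \frac{-43 + r}{r + \left(9 + 100\right)} = 22 + \frac{-43 + r}{r + 109} = 22 + \frac{-43 + r}{109 + r}$)
$\frac{V{\left(u{\left(-2 \right)} \right)}}{-3623} + \frac{11974}{42300} = \frac{\frac{1}{109 - 2} \left(2355 + 23 \left(-2\right)\right)}{-3623} + \frac{11974}{42300} = \frac{2355 - 46}{107} \left(- \frac{1}{3623}\right) + 11974 \cdot \frac{1}{42300} = \frac{1}{107} \cdot 2309 \left(- \frac{1}{3623}\right) + \frac{5987}{21150} = \frac{2309}{107} \left(- \frac{1}{3623}\right) + \frac{5987}{21150} = - \frac{2309}{387661} + \frac{5987}{21150} = \frac{2272091057}{8199030150}$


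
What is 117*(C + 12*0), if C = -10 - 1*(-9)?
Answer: -117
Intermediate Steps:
C = -1 (C = -10 + 9 = -1)
117*(C + 12*0) = 117*(-1 + 12*0) = 117*(-1 + 0) = 117*(-1) = -117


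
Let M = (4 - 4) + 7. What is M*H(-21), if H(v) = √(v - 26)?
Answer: 7*I*√47 ≈ 47.99*I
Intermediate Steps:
H(v) = √(-26 + v)
M = 7 (M = 0 + 7 = 7)
M*H(-21) = 7*√(-26 - 21) = 7*√(-47) = 7*(I*√47) = 7*I*√47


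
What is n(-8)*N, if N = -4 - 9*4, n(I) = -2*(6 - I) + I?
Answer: 1440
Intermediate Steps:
n(I) = -12 + 3*I (n(I) = (-12 + 2*I) + I = -12 + 3*I)
N = -40 (N = -4 - 36 = -40)
n(-8)*N = (-12 + 3*(-8))*(-40) = (-12 - 24)*(-40) = -36*(-40) = 1440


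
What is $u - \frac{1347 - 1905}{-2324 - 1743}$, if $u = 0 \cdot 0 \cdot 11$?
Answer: $- \frac{558}{4067} \approx -0.1372$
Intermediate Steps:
$u = 0$ ($u = 0 \cdot 11 = 0$)
$u - \frac{1347 - 1905}{-2324 - 1743} = 0 - \frac{1347 - 1905}{-2324 - 1743} = 0 - - \frac{558}{-4067} = 0 - \left(-558\right) \left(- \frac{1}{4067}\right) = 0 - \frac{558}{4067} = - \frac{558}{4067}$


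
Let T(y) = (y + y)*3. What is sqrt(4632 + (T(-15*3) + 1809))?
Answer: 11*sqrt(51) ≈ 78.556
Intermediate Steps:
T(y) = 6*y (T(y) = (2*y)*3 = 6*y)
sqrt(4632 + (T(-15*3) + 1809)) = sqrt(4632 + (6*(-15*3) + 1809)) = sqrt(4632 + (6*(-45) + 1809)) = sqrt(4632 + (-270 + 1809)) = sqrt(4632 + 1539) = sqrt(6171) = 11*sqrt(51)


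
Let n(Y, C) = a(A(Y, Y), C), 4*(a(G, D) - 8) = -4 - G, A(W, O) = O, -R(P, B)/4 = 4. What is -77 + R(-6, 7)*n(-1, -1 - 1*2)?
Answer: -193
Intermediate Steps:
R(P, B) = -16 (R(P, B) = -4*4 = -16)
a(G, D) = 7 - G/4 (a(G, D) = 8 + (-4 - G)/4 = 8 + (-1 - G/4) = 7 - G/4)
n(Y, C) = 7 - Y/4
-77 + R(-6, 7)*n(-1, -1 - 1*2) = -77 - 16*(7 - ¼*(-1)) = -77 - 16*(7 + ¼) = -77 - 16*29/4 = -77 - 116 = -193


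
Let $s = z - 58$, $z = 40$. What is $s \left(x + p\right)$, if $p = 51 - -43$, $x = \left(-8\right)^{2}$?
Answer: $-2844$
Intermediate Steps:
$x = 64$
$s = -18$ ($s = 40 - 58 = -18$)
$p = 94$ ($p = 51 + 43 = 94$)
$s \left(x + p\right) = - 18 \left(64 + 94\right) = \left(-18\right) 158 = -2844$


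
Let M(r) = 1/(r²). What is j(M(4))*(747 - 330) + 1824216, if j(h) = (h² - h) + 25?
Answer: 469661841/256 ≈ 1.8346e+6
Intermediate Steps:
M(r) = r⁻²
j(h) = 25 + h² - h
j(M(4))*(747 - 330) + 1824216 = (25 + (4⁻²)² - 1/4²)*(747 - 330) + 1824216 = (25 + (1/16)² - 1*1/16)*417 + 1824216 = (25 + 1/256 - 1/16)*417 + 1824216 = (6385/256)*417 + 1824216 = 2662545/256 + 1824216 = 469661841/256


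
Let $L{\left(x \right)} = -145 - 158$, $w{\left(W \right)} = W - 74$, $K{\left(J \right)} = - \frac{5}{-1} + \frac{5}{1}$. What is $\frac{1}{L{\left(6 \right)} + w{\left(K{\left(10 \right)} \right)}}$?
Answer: $- \frac{1}{367} \approx -0.0027248$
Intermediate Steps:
$K{\left(J \right)} = 10$ ($K{\left(J \right)} = \left(-5\right) \left(-1\right) + 5 \cdot 1 = 5 + 5 = 10$)
$w{\left(W \right)} = -74 + W$ ($w{\left(W \right)} = W - 74 = -74 + W$)
$L{\left(x \right)} = -303$ ($L{\left(x \right)} = -145 - 158 = -303$)
$\frac{1}{L{\left(6 \right)} + w{\left(K{\left(10 \right)} \right)}} = \frac{1}{-303 + \left(-74 + 10\right)} = \frac{1}{-303 - 64} = \frac{1}{-367} = - \frac{1}{367}$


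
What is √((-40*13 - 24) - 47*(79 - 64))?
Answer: I*√1249 ≈ 35.341*I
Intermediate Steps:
√((-40*13 - 24) - 47*(79 - 64)) = √((-520 - 24) - 47*15) = √(-544 - 705) = √(-1249) = I*√1249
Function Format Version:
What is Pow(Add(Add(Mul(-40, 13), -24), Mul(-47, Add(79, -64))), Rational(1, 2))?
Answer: Mul(I, Pow(1249, Rational(1, 2))) ≈ Mul(35.341, I)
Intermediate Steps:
Pow(Add(Add(Mul(-40, 13), -24), Mul(-47, Add(79, -64))), Rational(1, 2)) = Pow(Add(Add(-520, -24), Mul(-47, 15)), Rational(1, 2)) = Pow(Add(-544, -705), Rational(1, 2)) = Pow(-1249, Rational(1, 2)) = Mul(I, Pow(1249, Rational(1, 2)))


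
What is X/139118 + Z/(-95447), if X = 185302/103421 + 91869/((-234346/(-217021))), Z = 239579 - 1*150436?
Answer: -14821746097465431371/45974164546714875548 ≈ -0.32239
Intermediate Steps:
Z = 89143 (Z = 239579 - 150436 = 89143)
X = 294571406410903/3462328238 (X = 185302*(1/103421) + 91869/((-234346*(-1/217021))) = 185302/103421 + 91869/(33478/31003) = 185302/103421 + 91869*(31003/33478) = 185302/103421 + 2848214607/33478 = 294571406410903/3462328238 ≈ 85079.)
X/139118 + Z/(-95447) = (294571406410903/3462328238)/139118 + 89143/(-95447) = (294571406410903/3462328238)*(1/139118) + 89143*(-1/95447) = 294571406410903/481672179814084 - 89143/95447 = -14821746097465431371/45974164546714875548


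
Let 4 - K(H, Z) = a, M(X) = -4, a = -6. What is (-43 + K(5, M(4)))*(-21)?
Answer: 693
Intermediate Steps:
K(H, Z) = 10 (K(H, Z) = 4 - 1*(-6) = 4 + 6 = 10)
(-43 + K(5, M(4)))*(-21) = (-43 + 10)*(-21) = -33*(-21) = 693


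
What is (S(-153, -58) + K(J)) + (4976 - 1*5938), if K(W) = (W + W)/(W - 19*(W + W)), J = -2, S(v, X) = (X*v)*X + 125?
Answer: -19074575/37 ≈ -5.1553e+5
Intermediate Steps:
S(v, X) = 125 + v*X² (S(v, X) = v*X² + 125 = 125 + v*X²)
K(W) = -2/37 (K(W) = (2*W)/(W - 38*W) = (2*W)/((-37*W)) = (2*W)*(-1/(37*W)) = -2/37)
(S(-153, -58) + K(J)) + (4976 - 1*5938) = ((125 - 153*(-58)²) - 2/37) + (4976 - 1*5938) = ((125 - 153*3364) - 2/37) + (4976 - 5938) = ((125 - 514692) - 2/37) - 962 = (-514567 - 2/37) - 962 = -19038981/37 - 962 = -19074575/37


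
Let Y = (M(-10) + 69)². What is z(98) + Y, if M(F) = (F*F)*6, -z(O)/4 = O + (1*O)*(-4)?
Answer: 448737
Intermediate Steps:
z(O) = 12*O (z(O) = -4*(O + (1*O)*(-4)) = -4*(O + O*(-4)) = -4*(O - 4*O) = -(-12)*O = 12*O)
M(F) = 6*F² (M(F) = F²*6 = 6*F²)
Y = 447561 (Y = (6*(-10)² + 69)² = (6*100 + 69)² = (600 + 69)² = 669² = 447561)
z(98) + Y = 12*98 + 447561 = 1176 + 447561 = 448737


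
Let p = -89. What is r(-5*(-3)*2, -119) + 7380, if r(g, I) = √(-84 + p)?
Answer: 7380 + I*√173 ≈ 7380.0 + 13.153*I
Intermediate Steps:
r(g, I) = I*√173 (r(g, I) = √(-84 - 89) = √(-173) = I*√173)
r(-5*(-3)*2, -119) + 7380 = I*√173 + 7380 = 7380 + I*√173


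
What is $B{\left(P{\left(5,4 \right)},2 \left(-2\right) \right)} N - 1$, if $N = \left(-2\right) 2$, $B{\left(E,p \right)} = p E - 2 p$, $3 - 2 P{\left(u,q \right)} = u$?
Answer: $-49$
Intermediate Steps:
$P{\left(u,q \right)} = \frac{3}{2} - \frac{u}{2}$
$B{\left(E,p \right)} = - 2 p + E p$ ($B{\left(E,p \right)} = E p - 2 p = - 2 p + E p$)
$N = -4$
$B{\left(P{\left(5,4 \right)},2 \left(-2\right) \right)} N - 1 = 2 \left(-2\right) \left(-2 + \left(\frac{3}{2} - \frac{5}{2}\right)\right) \left(-4\right) - 1 = - 4 \left(-2 + \left(\frac{3}{2} - \frac{5}{2}\right)\right) \left(-4\right) - 1 = - 4 \left(-2 - 1\right) \left(-4\right) - 1 = \left(-4\right) \left(-3\right) \left(-4\right) - 1 = 12 \left(-4\right) - 1 = -48 - 1 = -49$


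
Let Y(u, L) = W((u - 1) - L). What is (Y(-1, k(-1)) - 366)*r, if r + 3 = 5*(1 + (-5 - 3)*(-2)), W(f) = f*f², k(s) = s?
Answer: -30094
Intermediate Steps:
W(f) = f³
Y(u, L) = (-1 + u - L)³ (Y(u, L) = ((u - 1) - L)³ = ((-1 + u) - L)³ = (-1 + u - L)³)
r = 82 (r = -3 + 5*(1 + (-5 - 3)*(-2)) = -3 + 5*(1 - 8*(-2)) = -3 + 5*(1 + 16) = -3 + 5*17 = -3 + 85 = 82)
(Y(-1, k(-1)) - 366)*r = (-(1 - 1 - 1*(-1))³ - 366)*82 = (-(1 - 1 + 1)³ - 366)*82 = (-1*1³ - 366)*82 = (-1*1 - 366)*82 = (-1 - 366)*82 = -367*82 = -30094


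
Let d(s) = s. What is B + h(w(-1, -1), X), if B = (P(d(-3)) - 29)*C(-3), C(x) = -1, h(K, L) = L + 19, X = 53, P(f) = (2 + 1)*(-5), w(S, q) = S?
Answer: 116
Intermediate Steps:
P(f) = -15 (P(f) = 3*(-5) = -15)
h(K, L) = 19 + L
B = 44 (B = (-15 - 29)*(-1) = -44*(-1) = 44)
B + h(w(-1, -1), X) = 44 + (19 + 53) = 44 + 72 = 116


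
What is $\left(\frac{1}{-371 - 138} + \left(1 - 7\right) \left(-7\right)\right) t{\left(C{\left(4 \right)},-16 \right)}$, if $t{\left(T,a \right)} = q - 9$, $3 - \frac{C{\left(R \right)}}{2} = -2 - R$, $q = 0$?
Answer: $- \frac{192393}{509} \approx -377.98$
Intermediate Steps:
$C{\left(R \right)} = 10 + 2 R$ ($C{\left(R \right)} = 6 - 2 \left(-2 - R\right) = 6 + \left(4 + 2 R\right) = 10 + 2 R$)
$t{\left(T,a \right)} = -9$ ($t{\left(T,a \right)} = 0 - 9 = -9$)
$\left(\frac{1}{-371 - 138} + \left(1 - 7\right) \left(-7\right)\right) t{\left(C{\left(4 \right)},-16 \right)} = \left(\frac{1}{-371 - 138} + \left(1 - 7\right) \left(-7\right)\right) \left(-9\right) = \left(\frac{1}{-509} - -42\right) \left(-9\right) = \left(- \frac{1}{509} + 42\right) \left(-9\right) = \frac{21377}{509} \left(-9\right) = - \frac{192393}{509}$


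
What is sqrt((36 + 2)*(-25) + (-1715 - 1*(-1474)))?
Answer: I*sqrt(1191) ≈ 34.511*I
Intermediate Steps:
sqrt((36 + 2)*(-25) + (-1715 - 1*(-1474))) = sqrt(38*(-25) + (-1715 + 1474)) = sqrt(-950 - 241) = sqrt(-1191) = I*sqrt(1191)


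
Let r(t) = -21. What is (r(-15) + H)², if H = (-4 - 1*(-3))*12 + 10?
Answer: 529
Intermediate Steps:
H = -2 (H = (-4 + 3)*12 + 10 = -1*12 + 10 = -12 + 10 = -2)
(r(-15) + H)² = (-21 - 2)² = (-23)² = 529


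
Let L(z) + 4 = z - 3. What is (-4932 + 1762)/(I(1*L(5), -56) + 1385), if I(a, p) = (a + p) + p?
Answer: -3170/1271 ≈ -2.4941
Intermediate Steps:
L(z) = -7 + z (L(z) = -4 + (z - 3) = -4 + (-3 + z) = -7 + z)
I(a, p) = a + 2*p
(-4932 + 1762)/(I(1*L(5), -56) + 1385) = (-4932 + 1762)/((1*(-7 + 5) + 2*(-56)) + 1385) = -3170/((1*(-2) - 112) + 1385) = -3170/((-2 - 112) + 1385) = -3170/(-114 + 1385) = -3170/1271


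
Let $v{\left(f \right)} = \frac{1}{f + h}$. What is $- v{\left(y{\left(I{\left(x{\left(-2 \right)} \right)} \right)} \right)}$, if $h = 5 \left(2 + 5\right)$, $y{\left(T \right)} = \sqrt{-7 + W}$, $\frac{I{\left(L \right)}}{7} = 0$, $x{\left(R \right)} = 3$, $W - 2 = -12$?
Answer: $\frac{i}{\sqrt{17} - 35 i} \approx -0.02818 + 0.0033197 i$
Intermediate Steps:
$W = -10$ ($W = 2 - 12 = -10$)
$I{\left(L \right)} = 0$ ($I{\left(L \right)} = 7 \cdot 0 = 0$)
$y{\left(T \right)} = i \sqrt{17}$ ($y{\left(T \right)} = \sqrt{-7 - 10} = \sqrt{-17} = i \sqrt{17}$)
$h = 35$ ($h = 5 \cdot 7 = 35$)
$v{\left(f \right)} = \frac{1}{35 + f}$ ($v{\left(f \right)} = \frac{1}{f + 35} = \frac{1}{35 + f}$)
$- v{\left(y{\left(I{\left(x{\left(-2 \right)} \right)} \right)} \right)} = - \frac{1}{35 + i \sqrt{17}}$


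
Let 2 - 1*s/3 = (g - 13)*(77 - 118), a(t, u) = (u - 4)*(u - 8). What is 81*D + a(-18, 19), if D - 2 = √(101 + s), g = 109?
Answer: 327 + 81*√11915 ≈ 9168.6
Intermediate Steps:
a(t, u) = (-8 + u)*(-4 + u) (a(t, u) = (-4 + u)*(-8 + u) = (-8 + u)*(-4 + u))
s = 11814 (s = 6 - 3*(109 - 13)*(77 - 118) = 6 - 288*(-41) = 6 - 3*(-3936) = 6 + 11808 = 11814)
D = 2 + √11915 (D = 2 + √(101 + 11814) = 2 + √11915 ≈ 111.16)
81*D + a(-18, 19) = 81*(2 + √11915) + (32 + 19² - 12*19) = (162 + 81*√11915) + (32 + 361 - 228) = (162 + 81*√11915) + 165 = 327 + 81*√11915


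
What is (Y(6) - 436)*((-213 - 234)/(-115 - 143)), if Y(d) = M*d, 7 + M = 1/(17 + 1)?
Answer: -213517/258 ≈ -827.58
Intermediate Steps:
M = -125/18 (M = -7 + 1/(17 + 1) = -7 + 1/18 = -125/18 ≈ -6.9444)
Y(d) = -125*d/18
(Y(6) - 436)*((-213 - 234)/(-115 - 143)) = (-125/18*6 - 436)*((-213 - 234)/(-115 - 143)) = (-125/3 - 436)*(-447/(-258)) = -(-213517)*(-1)/258 = -1433/3*149/86 = -213517/258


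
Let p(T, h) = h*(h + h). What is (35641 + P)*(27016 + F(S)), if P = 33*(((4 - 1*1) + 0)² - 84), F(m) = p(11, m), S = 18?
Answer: 917504224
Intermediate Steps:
p(T, h) = 2*h² (p(T, h) = h*(2*h) = 2*h²)
F(m) = 2*m²
P = -2475 (P = 33*(((4 - 1) + 0)² - 84) = 33*((3 + 0)² - 84) = 33*(3² - 84) = 33*(9 - 84) = 33*(-75) = -2475)
(35641 + P)*(27016 + F(S)) = (35641 - 2475)*(27016 + 2*18²) = 33166*(27016 + 2*324) = 33166*(27016 + 648) = 33166*27664 = 917504224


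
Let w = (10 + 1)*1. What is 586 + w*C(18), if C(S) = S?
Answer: 784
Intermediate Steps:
w = 11 (w = 11*1 = 11)
586 + w*C(18) = 586 + 11*18 = 586 + 198 = 784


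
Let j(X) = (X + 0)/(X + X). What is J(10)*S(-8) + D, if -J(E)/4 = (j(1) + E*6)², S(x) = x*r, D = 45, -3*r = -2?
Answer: 234391/3 ≈ 78130.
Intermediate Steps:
r = ⅔ (r = -⅓*(-2) = ⅔ ≈ 0.66667)
S(x) = 2*x/3 (S(x) = x*(⅔) = 2*x/3)
j(X) = ½ (j(X) = X/((2*X)) = X*(1/(2*X)) = ½)
J(E) = -4*(½ + 6*E)² (J(E) = -4*(½ + E*6)² = -4*(½ + 6*E)²)
J(10)*S(-8) + D = (-(1 + 12*10)²)*((⅔)*(-8)) + 45 = -(1 + 120)²*(-16/3) + 45 = -1*121²*(-16/3) + 45 = -1*14641*(-16/3) + 45 = -14641*(-16/3) + 45 = 234256/3 + 45 = 234391/3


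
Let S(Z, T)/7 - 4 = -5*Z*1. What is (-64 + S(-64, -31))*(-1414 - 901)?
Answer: -5102260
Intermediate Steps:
S(Z, T) = 28 - 35*Z (S(Z, T) = 28 + 7*(-5*Z*1) = 28 + 7*(-5*Z) = 28 - 35*Z)
(-64 + S(-64, -31))*(-1414 - 901) = (-64 + (28 - 35*(-64)))*(-1414 - 901) = (-64 + (28 + 2240))*(-2315) = (-64 + 2268)*(-2315) = 2204*(-2315) = -5102260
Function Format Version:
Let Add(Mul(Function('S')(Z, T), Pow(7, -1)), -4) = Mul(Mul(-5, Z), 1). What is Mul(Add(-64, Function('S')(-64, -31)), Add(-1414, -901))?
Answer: -5102260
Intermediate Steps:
Function('S')(Z, T) = Add(28, Mul(-35, Z)) (Function('S')(Z, T) = Add(28, Mul(7, Mul(Mul(-5, Z), 1))) = Add(28, Mul(7, Mul(-5, Z))) = Add(28, Mul(-35, Z)))
Mul(Add(-64, Function('S')(-64, -31)), Add(-1414, -901)) = Mul(Add(-64, Add(28, Mul(-35, -64))), Add(-1414, -901)) = Mul(Add(-64, Add(28, 2240)), -2315) = Mul(Add(-64, 2268), -2315) = Mul(2204, -2315) = -5102260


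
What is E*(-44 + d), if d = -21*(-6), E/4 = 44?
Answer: 14432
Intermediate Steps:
E = 176 (E = 4*44 = 176)
d = 126
E*(-44 + d) = 176*(-44 + 126) = 176*82 = 14432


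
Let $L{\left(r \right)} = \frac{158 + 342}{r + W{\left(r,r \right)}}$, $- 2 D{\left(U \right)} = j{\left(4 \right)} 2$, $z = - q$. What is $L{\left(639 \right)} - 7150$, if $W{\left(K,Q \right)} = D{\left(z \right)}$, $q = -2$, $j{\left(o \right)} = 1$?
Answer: $- \frac{2280600}{319} \approx -7149.2$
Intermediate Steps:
$z = 2$ ($z = \left(-1\right) \left(-2\right) = 2$)
$D{\left(U \right)} = -1$ ($D{\left(U \right)} = - \frac{1 \cdot 2}{2} = \left(- \frac{1}{2}\right) 2 = -1$)
$W{\left(K,Q \right)} = -1$
$L{\left(r \right)} = \frac{500}{-1 + r}$ ($L{\left(r \right)} = \frac{158 + 342}{r - 1} = \frac{500}{-1 + r}$)
$L{\left(639 \right)} - 7150 = \frac{500}{-1 + 639} - 7150 = \frac{500}{638} - 7150 = 500 \cdot \frac{1}{638} - 7150 = \frac{250}{319} - 7150 = - \frac{2280600}{319}$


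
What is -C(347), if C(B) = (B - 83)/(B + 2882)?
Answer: -264/3229 ≈ -0.081759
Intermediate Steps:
C(B) = (-83 + B)/(2882 + B)
-C(347) = -(-83 + 347)/(2882 + 347) = -264/3229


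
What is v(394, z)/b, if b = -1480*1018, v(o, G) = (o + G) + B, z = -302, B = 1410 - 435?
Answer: -1067/1506640 ≈ -0.00070820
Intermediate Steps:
B = 975
v(o, G) = 975 + G + o (v(o, G) = (o + G) + 975 = (G + o) + 975 = 975 + G + o)
b = -1506640
v(394, z)/b = (975 - 302 + 394)/(-1506640) = 1067*(-1/1506640) = -1067/1506640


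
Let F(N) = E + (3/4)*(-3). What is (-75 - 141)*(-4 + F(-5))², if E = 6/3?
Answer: -7803/2 ≈ -3901.5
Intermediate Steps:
E = 2 (E = 6*(⅓) = 2)
F(N) = -¼ (F(N) = 2 + (3/4)*(-3) = 2 + (3*(¼))*(-3) = 2 + (¾)*(-3) = 2 - 9/4 = -¼)
(-75 - 141)*(-4 + F(-5))² = (-75 - 141)*(-4 - ¼)² = -216*(-17/4)² = -216*289/16 = -7803/2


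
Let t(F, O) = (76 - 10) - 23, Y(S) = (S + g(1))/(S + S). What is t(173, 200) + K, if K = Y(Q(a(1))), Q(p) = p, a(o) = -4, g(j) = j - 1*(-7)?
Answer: 85/2 ≈ 42.500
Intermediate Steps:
g(j) = 7 + j (g(j) = j + 7 = 7 + j)
Y(S) = (8 + S)/(2*S) (Y(S) = (S + (7 + 1))/(S + S) = (S + 8)/((2*S)) = (8 + S)*(1/(2*S)) = (8 + S)/(2*S))
t(F, O) = 43 (t(F, O) = 66 - 23 = 43)
K = -½ (K = (½)*(8 - 4)/(-4) = (½)*(-¼)*4 = -½ ≈ -0.50000)
t(173, 200) + K = 43 - ½ = 85/2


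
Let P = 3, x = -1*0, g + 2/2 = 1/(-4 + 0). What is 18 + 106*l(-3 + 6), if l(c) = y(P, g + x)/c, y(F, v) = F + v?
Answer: 479/6 ≈ 79.833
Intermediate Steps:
g = -5/4 (g = -1 + 1/(-4 + 0) = -1 + 1/(-4) = -1 - ¼ = -5/4 ≈ -1.2500)
x = 0
l(c) = 7/(4*c) (l(c) = (3 + (-5/4 + 0))/c = (3 - 5/4)/c = 7/(4*c))
18 + 106*l(-3 + 6) = 18 + 106*(7/(4*(-3 + 6))) = 18 + 106*((7/4)/3) = 18 + 106*((7/4)*(⅓)) = 18 + 106*(7/12) = 18 + 371/6 = 479/6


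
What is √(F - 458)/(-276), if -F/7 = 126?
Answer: -I*√335/138 ≈ -0.13263*I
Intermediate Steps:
F = -882 (F = -7*126 = -882)
√(F - 458)/(-276) = √(-882 - 458)/(-276) = √(-1340)*(-1/276) = (2*I*√335)*(-1/276) = -I*√335/138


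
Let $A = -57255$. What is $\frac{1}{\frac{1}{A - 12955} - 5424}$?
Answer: $- \frac{70210}{380819041} \approx -0.00018437$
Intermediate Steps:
$\frac{1}{\frac{1}{A - 12955} - 5424} = \frac{1}{\frac{1}{-57255 - 12955} - 5424} = \frac{1}{\frac{1}{-70210} - 5424} = \frac{1}{- \frac{1}{70210} - 5424} = \frac{1}{- \frac{380819041}{70210}} = - \frac{70210}{380819041}$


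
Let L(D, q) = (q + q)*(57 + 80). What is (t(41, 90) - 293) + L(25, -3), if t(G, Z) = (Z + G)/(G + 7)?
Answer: -53389/48 ≈ -1112.3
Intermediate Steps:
L(D, q) = 274*q (L(D, q) = (2*q)*137 = 274*q)
t(G, Z) = (G + Z)/(7 + G)
(t(41, 90) - 293) + L(25, -3) = ((41 + 90)/(7 + 41) - 293) + 274*(-3) = (131/48 - 293) - 822 = -13933/48 - 822 = -53389/48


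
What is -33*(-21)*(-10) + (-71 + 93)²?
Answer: -6446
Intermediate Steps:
-33*(-21)*(-10) + (-71 + 93)² = 693*(-10) + 22² = -6930 + 484 = -6446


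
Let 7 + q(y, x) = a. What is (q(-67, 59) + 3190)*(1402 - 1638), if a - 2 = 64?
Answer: -766764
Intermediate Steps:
a = 66 (a = 2 + 64 = 66)
q(y, x) = 59 (q(y, x) = -7 + 66 = 59)
(q(-67, 59) + 3190)*(1402 - 1638) = (59 + 3190)*(1402 - 1638) = 3249*(-236) = -766764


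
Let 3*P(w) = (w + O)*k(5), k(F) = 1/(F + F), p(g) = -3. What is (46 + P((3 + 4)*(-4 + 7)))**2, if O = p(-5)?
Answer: 54289/25 ≈ 2171.6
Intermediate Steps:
k(F) = 1/(2*F)
O = -3
P(w) = -1/10 + w/30 (P(w) = ((w - 3)*((1/2)/5))/3 = ((-3 + w)*((1/2)*(1/5)))/3 = ((-3 + w)*(1/10))/3 = (-3/10 + w/10)/3 = -1/10 + w/30)
(46 + P((3 + 4)*(-4 + 7)))**2 = (46 + (-1/10 + ((3 + 4)*(-4 + 7))/30))**2 = (46 + (-1/10 + (7*3)/30))**2 = (46 + (-1/10 + (1/30)*21))**2 = (46 + (-1/10 + 7/10))**2 = (46 + 3/5)**2 = (233/5)**2 = 54289/25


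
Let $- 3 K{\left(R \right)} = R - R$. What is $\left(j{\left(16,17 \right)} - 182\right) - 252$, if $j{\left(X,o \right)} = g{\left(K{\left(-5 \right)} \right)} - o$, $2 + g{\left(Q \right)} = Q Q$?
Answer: $-453$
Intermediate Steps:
$K{\left(R \right)} = 0$ ($K{\left(R \right)} = - \frac{R - R}{3} = \left(- \frac{1}{3}\right) 0 = 0$)
$g{\left(Q \right)} = -2 + Q^{2}$ ($g{\left(Q \right)} = -2 + Q Q = -2 + Q^{2}$)
$j{\left(X,o \right)} = -2 - o$ ($j{\left(X,o \right)} = \left(-2 + 0^{2}\right) - o = \left(-2 + 0\right) - o = -2 - o$)
$\left(j{\left(16,17 \right)} - 182\right) - 252 = \left(\left(-2 - 17\right) - 182\right) - 252 = \left(-19 - 182\right) - 252 = -201 - 252 = -453$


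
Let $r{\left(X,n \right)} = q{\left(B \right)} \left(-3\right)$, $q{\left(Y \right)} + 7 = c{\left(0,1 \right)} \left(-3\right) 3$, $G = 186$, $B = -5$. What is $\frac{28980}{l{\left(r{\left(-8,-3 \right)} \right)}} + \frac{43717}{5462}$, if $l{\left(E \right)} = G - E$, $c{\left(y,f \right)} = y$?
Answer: $\frac{11033471}{60082} \approx 183.64$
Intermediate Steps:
$q{\left(Y \right)} = -7$ ($q{\left(Y \right)} = -7 + 0 \left(-3\right) 3 = -7 + 0 \cdot 3 = -7 + 0 = -7$)
$r{\left(X,n \right)} = 21$ ($r{\left(X,n \right)} = \left(-7\right) \left(-3\right) = 21$)
$l{\left(E \right)} = 186 - E$
$\frac{28980}{l{\left(r{\left(-8,-3 \right)} \right)}} + \frac{43717}{5462} = \frac{28980}{186 - 21} + \frac{43717}{5462} = \frac{28980}{186 - 21} + 43717 \cdot \frac{1}{5462} = \frac{28980}{165} + \frac{43717}{5462} = 28980 \cdot \frac{1}{165} + \frac{43717}{5462} = \frac{1932}{11} + \frac{43717}{5462} = \frac{11033471}{60082}$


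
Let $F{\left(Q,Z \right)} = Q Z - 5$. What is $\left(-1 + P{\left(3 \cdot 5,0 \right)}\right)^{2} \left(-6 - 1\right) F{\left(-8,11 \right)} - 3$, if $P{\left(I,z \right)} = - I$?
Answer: $166653$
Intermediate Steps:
$F{\left(Q,Z \right)} = -5 + Q Z$
$\left(-1 + P{\left(3 \cdot 5,0 \right)}\right)^{2} \left(-6 - 1\right) F{\left(-8,11 \right)} - 3 = \left(-1 - 3 \cdot 5\right)^{2} \left(-6 - 1\right) \left(-5 - 88\right) - 3 = \left(-1 - 15\right)^{2} \left(-7\right) \left(-5 - 88\right) - 3 = \left(-1 - 15\right)^{2} \left(-7\right) \left(-93\right) - 3 = \left(-16\right)^{2} \left(-7\right) \left(-93\right) - 3 = 256 \left(-7\right) \left(-93\right) - 3 = \left(-1792\right) \left(-93\right) - 3 = 166656 - 3 = 166653$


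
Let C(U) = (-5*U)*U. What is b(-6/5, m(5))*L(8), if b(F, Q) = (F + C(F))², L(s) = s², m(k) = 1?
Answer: 112896/25 ≈ 4515.8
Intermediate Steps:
C(U) = -5*U²
b(F, Q) = (F - 5*F²)²
b(-6/5, m(5))*L(8) = ((-6/5)²*(-1 + 5*(-6/5))²)*8² = ((-6*⅕)²*(-1 + 5*(-6*⅕))²)*64 = ((-6/5)²*(-1 + 5*(-6/5))²)*64 = (36*(-1 - 6)²/25)*64 = ((36/25)*(-7)²)*64 = ((36/25)*49)*64 = (1764/25)*64 = 112896/25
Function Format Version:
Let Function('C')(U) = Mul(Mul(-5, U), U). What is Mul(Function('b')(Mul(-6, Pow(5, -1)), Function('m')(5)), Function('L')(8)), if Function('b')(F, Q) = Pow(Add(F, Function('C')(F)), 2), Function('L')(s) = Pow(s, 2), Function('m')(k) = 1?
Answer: Rational(112896, 25) ≈ 4515.8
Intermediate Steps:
Function('C')(U) = Mul(-5, Pow(U, 2))
Function('b')(F, Q) = Pow(Add(F, Mul(-5, Pow(F, 2))), 2)
Mul(Function('b')(Mul(-6, Pow(5, -1)), Function('m')(5)), Function('L')(8)) = Mul(Mul(Pow(Mul(-6, Pow(5, -1)), 2), Pow(Add(-1, Mul(5, Mul(-6, Pow(5, -1)))), 2)), Pow(8, 2)) = Mul(Mul(Pow(Mul(-6, Rational(1, 5)), 2), Pow(Add(-1, Mul(5, Mul(-6, Rational(1, 5)))), 2)), 64) = Mul(Mul(Pow(Rational(-6, 5), 2), Pow(Add(-1, Mul(5, Rational(-6, 5))), 2)), 64) = Mul(Mul(Rational(36, 25), Pow(Add(-1, -6), 2)), 64) = Mul(Mul(Rational(36, 25), Pow(-7, 2)), 64) = Mul(Mul(Rational(36, 25), 49), 64) = Mul(Rational(1764, 25), 64) = Rational(112896, 25)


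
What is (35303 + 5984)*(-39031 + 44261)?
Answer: 215931010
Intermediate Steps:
(35303 + 5984)*(-39031 + 44261) = 41287*5230 = 215931010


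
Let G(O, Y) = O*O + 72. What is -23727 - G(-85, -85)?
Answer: -31024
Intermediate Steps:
G(O, Y) = 72 + O² (G(O, Y) = O² + 72 = 72 + O²)
-23727 - G(-85, -85) = -23727 - (72 + (-85)²) = -23727 - (72 + 7225) = -23727 - 1*7297 = -23727 - 7297 = -31024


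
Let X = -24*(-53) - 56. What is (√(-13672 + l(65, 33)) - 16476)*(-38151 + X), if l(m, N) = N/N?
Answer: 608541060 - 775635*I*√31 ≈ 6.0854e+8 - 4.3186e+6*I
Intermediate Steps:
l(m, N) = 1
X = 1216 (X = 1272 - 56 = 1216)
(√(-13672 + l(65, 33)) - 16476)*(-38151 + X) = (√(-13672 + 1) - 16476)*(-38151 + 1216) = (√(-13671) - 16476)*(-36935) = (21*I*√31 - 16476)*(-36935) = (-16476 + 21*I*√31)*(-36935) = 608541060 - 775635*I*√31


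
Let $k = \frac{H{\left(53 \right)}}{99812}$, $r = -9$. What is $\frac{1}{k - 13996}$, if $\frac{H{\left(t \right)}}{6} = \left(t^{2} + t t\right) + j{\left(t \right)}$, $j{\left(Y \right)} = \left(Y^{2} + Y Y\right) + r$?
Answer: $- \frac{49906}{698450695} \approx -7.1452 \cdot 10^{-5}$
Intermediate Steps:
$j{\left(Y \right)} = -9 + 2 Y^{2}$ ($j{\left(Y \right)} = \left(Y^{2} + Y Y\right) - 9 = \left(Y^{2} + Y^{2}\right) - 9 = 2 Y^{2} - 9 = -9 + 2 Y^{2}$)
$H{\left(t \right)} = -54 + 24 t^{2}$ ($H{\left(t \right)} = 6 \left(\left(t^{2} + t t\right) + \left(-9 + 2 t^{2}\right)\right) = 6 \left(\left(t^{2} + t^{2}\right) + \left(-9 + 2 t^{2}\right)\right) = 6 \left(2 t^{2} + \left(-9 + 2 t^{2}\right)\right) = 6 \left(-9 + 4 t^{2}\right) = -54 + 24 t^{2}$)
$k = \frac{33681}{49906}$ ($k = \frac{-54 + 24 \cdot 53^{2}}{99812} = \left(-54 + 24 \cdot 2809\right) \frac{1}{99812} = \left(-54 + 67416\right) \frac{1}{99812} = 67362 \cdot \frac{1}{99812} = \frac{33681}{49906} \approx 0.67489$)
$\frac{1}{k - 13996} = \frac{1}{\frac{33681}{49906} - 13996} = \frac{1}{- \frac{698450695}{49906}} = - \frac{49906}{698450695}$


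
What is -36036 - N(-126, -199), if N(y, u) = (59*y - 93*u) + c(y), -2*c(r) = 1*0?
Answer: -47109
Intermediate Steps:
c(r) = 0 (c(r) = -0/2 = -½*0 = 0)
N(y, u) = -93*u + 59*y (N(y, u) = (59*y - 93*u) + 0 = (-93*u + 59*y) + 0 = -93*u + 59*y)
-36036 - N(-126, -199) = -36036 - (-93*(-199) + 59*(-126)) = -36036 - (18507 - 7434) = -36036 - 1*11073 = -36036 - 11073 = -47109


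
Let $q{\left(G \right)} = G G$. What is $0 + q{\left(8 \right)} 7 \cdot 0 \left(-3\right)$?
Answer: $0$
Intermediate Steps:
$q{\left(G \right)} = G^{2}$
$0 + q{\left(8 \right)} 7 \cdot 0 \left(-3\right) = 0 + 8^{2} \cdot 7 \cdot 0 \left(-3\right) = 0 + 64 \cdot 7 \cdot 0 = 0 + 64 \cdot 0 = 0 + 0 = 0$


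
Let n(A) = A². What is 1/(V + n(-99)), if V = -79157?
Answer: -1/69356 ≈ -1.4418e-5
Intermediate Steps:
1/(V + n(-99)) = 1/(-79157 + (-99)²) = 1/(-79157 + 9801) = 1/(-69356) = -1/69356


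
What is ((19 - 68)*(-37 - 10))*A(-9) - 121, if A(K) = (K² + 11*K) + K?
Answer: -62302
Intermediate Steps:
A(K) = K² + 12*K
((19 - 68)*(-37 - 10))*A(-9) - 121 = ((19 - 68)*(-37 - 10))*(-9*(12 - 9)) - 121 = (-49*(-47))*(-9*3) - 121 = 2303*(-27) - 121 = -62181 - 121 = -62302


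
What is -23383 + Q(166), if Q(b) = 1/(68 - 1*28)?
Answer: -935319/40 ≈ -23383.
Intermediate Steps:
Q(b) = 1/40 (Q(b) = 1/(68 - 28) = 1/40)
-23383 + Q(166) = -23383 + 1/40 = -935319/40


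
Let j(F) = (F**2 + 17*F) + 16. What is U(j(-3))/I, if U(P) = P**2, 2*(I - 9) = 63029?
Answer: 1352/63047 ≈ 0.021444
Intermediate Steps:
I = 63047/2 (I = 9 + (1/2)*63029 = 9 + 63029/2 = 63047/2 ≈ 31524.)
j(F) = 16 + F**2 + 17*F
U(j(-3))/I = (16 + (-3)**2 + 17*(-3))**2/(63047/2) = (16 + 9 - 51)**2*(2/63047) = (-26)**2*(2/63047) = 676*(2/63047) = 1352/63047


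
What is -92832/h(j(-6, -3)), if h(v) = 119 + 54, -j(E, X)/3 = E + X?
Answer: -92832/173 ≈ -536.60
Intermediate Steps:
j(E, X) = -3*E - 3*X (j(E, X) = -3*(E + X) = -3*E - 3*X)
h(v) = 173
-92832/h(j(-6, -3)) = -92832/173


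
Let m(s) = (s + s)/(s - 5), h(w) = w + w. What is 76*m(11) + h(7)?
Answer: 878/3 ≈ 292.67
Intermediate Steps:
h(w) = 2*w
m(s) = 2*s/(-5 + s) (m(s) = (2*s)/(-5 + s) = 2*s/(-5 + s))
76*m(11) + h(7) = 76*(2*11/(-5 + 11)) + 2*7 = 76*(2*11/6) + 14 = 76*(2*11*(1/6)) + 14 = 76*(11/3) + 14 = 836/3 + 14 = 878/3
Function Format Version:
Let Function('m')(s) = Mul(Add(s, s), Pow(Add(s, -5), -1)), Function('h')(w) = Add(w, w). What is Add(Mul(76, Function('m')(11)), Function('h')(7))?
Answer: Rational(878, 3) ≈ 292.67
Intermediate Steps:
Function('h')(w) = Mul(2, w)
Function('m')(s) = Mul(2, s, Pow(Add(-5, s), -1)) (Function('m')(s) = Mul(Mul(2, s), Pow(Add(-5, s), -1)) = Mul(2, s, Pow(Add(-5, s), -1)))
Add(Mul(76, Function('m')(11)), Function('h')(7)) = Add(Mul(76, Mul(2, 11, Pow(Add(-5, 11), -1))), Mul(2, 7)) = Add(Mul(76, Mul(2, 11, Pow(6, -1))), 14) = Add(Mul(76, Mul(2, 11, Rational(1, 6))), 14) = Add(Mul(76, Rational(11, 3)), 14) = Add(Rational(836, 3), 14) = Rational(878, 3)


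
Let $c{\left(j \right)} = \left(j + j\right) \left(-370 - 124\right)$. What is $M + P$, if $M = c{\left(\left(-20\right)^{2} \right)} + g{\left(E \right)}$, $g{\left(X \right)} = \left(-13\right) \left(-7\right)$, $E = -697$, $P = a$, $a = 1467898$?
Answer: $1072789$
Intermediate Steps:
$P = 1467898$
$c{\left(j \right)} = - 988 j$ ($c{\left(j \right)} = 2 j \left(-494\right) = - 988 j$)
$g{\left(X \right)} = 91$
$M = -395109$ ($M = - 988 \left(-20\right)^{2} + 91 = \left(-988\right) 400 + 91 = -395200 + 91 = -395109$)
$M + P = -395109 + 1467898 = 1072789$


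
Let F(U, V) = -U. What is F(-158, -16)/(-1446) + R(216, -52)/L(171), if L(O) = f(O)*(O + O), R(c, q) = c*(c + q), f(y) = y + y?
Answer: 16843/87001 ≈ 0.19360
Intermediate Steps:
f(y) = 2*y
L(O) = 4*O² (L(O) = (2*O)*(O + O) = (2*O)*(2*O) = 4*O²)
F(-158, -16)/(-1446) + R(216, -52)/L(171) = -1*(-158)/(-1446) + (216*(216 - 52))/((4*171²)) = 158*(-1/1446) + (216*164)/((4*29241)) = -79/723 + 35424/116964 = -79/723 + 35424*(1/116964) = -79/723 + 328/1083 = 16843/87001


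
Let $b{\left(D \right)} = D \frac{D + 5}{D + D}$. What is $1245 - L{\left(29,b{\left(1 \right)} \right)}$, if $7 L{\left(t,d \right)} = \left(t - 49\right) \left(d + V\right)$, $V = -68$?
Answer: $\frac{7415}{7} \approx 1059.3$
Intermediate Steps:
$b{\left(D \right)} = \frac{5}{2} + \frac{D}{2}$ ($b{\left(D \right)} = D \frac{5 + D}{2 D} = \frac{5}{2} + \frac{D}{2}$)
$L{\left(t,d \right)} = \frac{\left(-68 + d\right) \left(-49 + t\right)}{7}$ ($L{\left(t,d \right)} = \frac{\left(t - 49\right) \left(d - 68\right)}{7} = \frac{\left(-49 + t\right) \left(-68 + d\right)}{7} = \frac{\left(-68 + d\right) \left(-49 + t\right)}{7}$)
$1245 - L{\left(29,b{\left(1 \right)} \right)} = 1245 - \left(476 - 7 \left(\frac{5}{2} + \frac{1}{2} \cdot 1\right) - \frac{1972}{7} + \frac{1}{7} \left(\frac{5}{2} + \frac{1}{2} \cdot 1\right) 29\right) = 1245 - \left(476 - 7 \left(\frac{5}{2} + \frac{1}{2}\right) - \frac{1972}{7} + \frac{1}{7} \left(\frac{5}{2} + \frac{1}{2}\right) 29\right) = 1245 - \left(476 - 21 - \frac{1972}{7} + \frac{1}{7} \cdot 3 \cdot 29\right) = 1245 - \left(476 - 21 - \frac{1972}{7} + \frac{87}{7}\right) = 1245 - \frac{1300}{7} = \frac{7415}{7}$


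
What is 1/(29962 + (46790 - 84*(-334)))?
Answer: 1/104808 ≈ 9.5413e-6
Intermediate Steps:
1/(29962 + (46790 - 84*(-334))) = 1/(29962 + (46790 - 1*(-28056))) = 1/(29962 + (46790 + 28056)) = 1/(29962 + 74846) = 1/104808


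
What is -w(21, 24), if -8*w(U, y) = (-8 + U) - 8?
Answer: 5/8 ≈ 0.62500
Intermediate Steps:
w(U, y) = 2 - U/8 (w(U, y) = -((-8 + U) - 8)/8 = -(-16 + U)/8 = 2 - U/8)
-w(21, 24) = -(2 - 1/8*21) = -(2 - 21/8) = -1*(-5/8) = 5/8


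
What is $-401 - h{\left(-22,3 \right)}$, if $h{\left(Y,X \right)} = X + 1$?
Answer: $-405$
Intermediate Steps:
$h{\left(Y,X \right)} = 1 + X$
$-401 - h{\left(-22,3 \right)} = -401 - \left(1 + 3\right) = -401 - 4 = -405$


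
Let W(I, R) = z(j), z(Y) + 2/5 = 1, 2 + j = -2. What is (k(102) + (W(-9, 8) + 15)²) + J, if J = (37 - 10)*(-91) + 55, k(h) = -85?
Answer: -56091/25 ≈ -2243.6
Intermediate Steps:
j = -4 (j = -2 - 2 = -4)
z(Y) = ⅗ (z(Y) = -⅖ + 1 = ⅗)
W(I, R) = ⅗
J = -2402 (J = 27*(-91) + 55 = -2457 + 55 = -2402)
(k(102) + (W(-9, 8) + 15)²) + J = (-85 + (⅗ + 15)²) - 2402 = (-85 + (78/5)²) - 2402 = (-85 + 6084/25) - 2402 = 3959/25 - 2402 = -56091/25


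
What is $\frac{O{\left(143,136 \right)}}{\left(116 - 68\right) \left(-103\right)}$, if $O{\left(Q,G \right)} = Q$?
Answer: $- \frac{143}{4944} \approx -0.028924$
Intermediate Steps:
$\frac{O{\left(143,136 \right)}}{\left(116 - 68\right) \left(-103\right)} = \frac{143}{\left(116 - 68\right) \left(-103\right)} = \frac{143}{48 \left(-103\right)} = \frac{143}{-4944} = 143 \left(- \frac{1}{4944}\right) = - \frac{143}{4944}$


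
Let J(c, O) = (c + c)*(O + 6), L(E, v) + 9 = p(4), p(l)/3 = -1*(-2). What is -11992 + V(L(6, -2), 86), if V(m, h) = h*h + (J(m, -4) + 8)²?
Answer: -4580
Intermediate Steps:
p(l) = 6 (p(l) = 3*(-1*(-2)) = 3*2 = 6)
L(E, v) = -3 (L(E, v) = -9 + 6 = -3)
J(c, O) = 2*c*(6 + O) (J(c, O) = (2*c)*(6 + O) = 2*c*(6 + O))
V(m, h) = h² + (8 + 4*m)² (V(m, h) = h*h + (2*m*(6 - 4) + 8)² = h² + (2*m*2 + 8)² = h² + (4*m + 8)² = h² + (8 + 4*m)²)
-11992 + V(L(6, -2), 86) = -11992 + (86² + 16*(2 - 3)²) = -11992 + (7396 + 16*(-1)²) = -11992 + (7396 + 16*1) = -11992 + (7396 + 16) = -11992 + 7412 = -4580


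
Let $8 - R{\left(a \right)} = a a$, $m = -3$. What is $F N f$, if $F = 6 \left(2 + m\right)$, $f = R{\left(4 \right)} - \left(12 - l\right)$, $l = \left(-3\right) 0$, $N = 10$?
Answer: $1200$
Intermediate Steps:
$l = 0$
$R{\left(a \right)} = 8 - a^{2}$ ($R{\left(a \right)} = 8 - a a = 8 - a^{2}$)
$f = -20$ ($f = \left(8 - 4^{2}\right) - \left(12 - 0\right) = \left(8 - 16\right) - \left(12 + 0\right) = \left(8 - 16\right) - 12 = -8 - 12 = -20$)
$F = -6$ ($F = 6 \left(2 - 3\right) = 6 \left(-1\right) = -6$)
$F N f = \left(-6\right) 10 \left(-20\right) = \left(-60\right) \left(-20\right) = 1200$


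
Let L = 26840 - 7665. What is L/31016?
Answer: 19175/31016 ≈ 0.61823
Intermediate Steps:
L = 19175
L/31016 = 19175/31016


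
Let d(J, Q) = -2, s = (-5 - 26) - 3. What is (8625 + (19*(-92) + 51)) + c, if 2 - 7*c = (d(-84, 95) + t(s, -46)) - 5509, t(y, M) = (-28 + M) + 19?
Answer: 54064/7 ≈ 7723.4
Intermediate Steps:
s = -34 (s = -31 - 3 = -34)
t(y, M) = -9 + M
c = 5568/7 (c = 2/7 - ((-2 + (-9 - 46)) - 5509)/7 = 2/7 - ((-2 - 55) - 5509)/7 = 2/7 - (-57 - 5509)/7 = 2/7 - ⅐*(-5566) = 2/7 + 5566/7 = 5568/7 ≈ 795.43)
(8625 + (19*(-92) + 51)) + c = (8625 + (19*(-92) + 51)) + 5568/7 = (8625 + (-1748 + 51)) + 5568/7 = (8625 - 1697) + 5568/7 = 6928 + 5568/7 = 54064/7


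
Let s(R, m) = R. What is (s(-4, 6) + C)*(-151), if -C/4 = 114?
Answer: 69460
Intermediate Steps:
C = -456 (C = -4*114 = -456)
(s(-4, 6) + C)*(-151) = (-4 - 456)*(-151) = -460*(-151) = 69460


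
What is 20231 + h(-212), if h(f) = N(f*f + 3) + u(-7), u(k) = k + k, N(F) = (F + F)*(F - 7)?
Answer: 4039856577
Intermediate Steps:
N(F) = 2*F*(-7 + F) (N(F) = (2*F)*(-7 + F) = 2*F*(-7 + F))
u(k) = 2*k
h(f) = -14 + 2*(-4 + f²)*(3 + f²) (h(f) = 2*(f*f + 3)*(-7 + (f*f + 3)) + 2*(-7) = 2*(f² + 3)*(-7 + (f² + 3)) - 14 = 2*(3 + f²)*(-7 + (3 + f²)) - 14 = 2*(3 + f²)*(-4 + f²) - 14 = 2*(-4 + f²)*(3 + f²) - 14 = -14 + 2*(-4 + f²)*(3 + f²))
20231 + h(-212) = 20231 + (-38 - 2*(-212)² + 2*(-212)⁴) = 20231 + (-38 - 2*44944 + 2*2019963136) = 20231 + (-38 - 89888 + 4039926272) = 20231 + 4039836346 = 4039856577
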